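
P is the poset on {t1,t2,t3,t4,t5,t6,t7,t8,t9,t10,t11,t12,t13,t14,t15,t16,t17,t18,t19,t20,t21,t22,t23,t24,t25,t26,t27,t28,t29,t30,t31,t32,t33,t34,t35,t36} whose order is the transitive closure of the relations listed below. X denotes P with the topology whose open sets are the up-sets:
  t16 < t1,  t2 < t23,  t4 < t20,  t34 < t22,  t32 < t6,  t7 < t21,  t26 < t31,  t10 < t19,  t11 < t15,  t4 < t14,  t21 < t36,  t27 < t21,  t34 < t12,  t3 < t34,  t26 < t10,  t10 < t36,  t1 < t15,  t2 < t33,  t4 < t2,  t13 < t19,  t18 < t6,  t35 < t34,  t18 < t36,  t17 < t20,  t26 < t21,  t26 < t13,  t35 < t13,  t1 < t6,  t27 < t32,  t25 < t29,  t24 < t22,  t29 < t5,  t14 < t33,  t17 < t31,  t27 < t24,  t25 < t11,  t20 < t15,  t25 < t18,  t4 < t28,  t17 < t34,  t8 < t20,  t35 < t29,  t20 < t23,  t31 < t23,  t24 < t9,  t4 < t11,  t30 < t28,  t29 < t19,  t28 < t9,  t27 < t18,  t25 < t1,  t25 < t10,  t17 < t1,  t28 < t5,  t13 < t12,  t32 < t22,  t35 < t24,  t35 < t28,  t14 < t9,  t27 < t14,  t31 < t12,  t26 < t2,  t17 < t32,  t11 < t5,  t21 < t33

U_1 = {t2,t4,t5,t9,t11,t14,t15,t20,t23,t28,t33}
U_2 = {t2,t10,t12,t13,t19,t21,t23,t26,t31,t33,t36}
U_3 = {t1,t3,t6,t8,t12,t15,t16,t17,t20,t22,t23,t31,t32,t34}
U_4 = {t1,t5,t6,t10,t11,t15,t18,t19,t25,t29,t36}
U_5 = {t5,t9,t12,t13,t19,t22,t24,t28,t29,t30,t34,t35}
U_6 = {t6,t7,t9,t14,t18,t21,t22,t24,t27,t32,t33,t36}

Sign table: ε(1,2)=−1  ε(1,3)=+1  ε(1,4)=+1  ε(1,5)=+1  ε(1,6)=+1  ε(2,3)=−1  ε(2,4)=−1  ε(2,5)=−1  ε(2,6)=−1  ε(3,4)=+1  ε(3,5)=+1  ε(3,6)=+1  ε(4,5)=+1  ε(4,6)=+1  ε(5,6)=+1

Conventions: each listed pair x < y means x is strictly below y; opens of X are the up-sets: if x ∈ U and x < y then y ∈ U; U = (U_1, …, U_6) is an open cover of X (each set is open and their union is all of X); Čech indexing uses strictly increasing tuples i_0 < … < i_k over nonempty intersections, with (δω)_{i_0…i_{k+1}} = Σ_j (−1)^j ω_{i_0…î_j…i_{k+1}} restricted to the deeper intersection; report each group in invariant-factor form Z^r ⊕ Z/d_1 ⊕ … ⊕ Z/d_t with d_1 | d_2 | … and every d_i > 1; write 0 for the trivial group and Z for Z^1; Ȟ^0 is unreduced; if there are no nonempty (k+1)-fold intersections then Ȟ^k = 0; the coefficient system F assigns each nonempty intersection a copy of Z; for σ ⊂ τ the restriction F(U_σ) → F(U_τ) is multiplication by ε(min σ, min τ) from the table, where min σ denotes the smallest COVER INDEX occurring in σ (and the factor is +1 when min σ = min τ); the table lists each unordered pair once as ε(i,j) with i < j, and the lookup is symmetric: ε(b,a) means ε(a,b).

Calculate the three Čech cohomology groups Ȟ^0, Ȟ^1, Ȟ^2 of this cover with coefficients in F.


nonempty overlaps:
  U12={t2,t23,t33} U13={t15,t20,t23} U14={t5,t11,t15} U15={t5,t9,t28} U16={t9,t14,t33} U23={t12,t23,t31} U24={t10,t19,t36} U25={t12,t13,t19} U26={t21,t33,t36} U34={t1,t6,t15} U35={t12,t22,t34} U36={t6,t22,t32} U45={t5,t19,t29} U46={t6,t18,t36} U56={t9,t22,t24}
  U123={t23} U126={t33} U134={t15} U145={t5} U156={t9} U235={t12} U245={t19} U246={t36} U346={t6} U356={t22}
C dims 6,15,10; δ0: rk 5, SNF 1^5; δ1: rk 10, SNF 1^9·2
degree 0: 6−5−0 = 1 → Ȟ^0 ≅ Z
degree 1: 15−10−5 = 0 → Ȟ^1 ≅ 0
degree 2: 10−0−10 = 0 plus torsion [2] → Ȟ^2 ≅ Z/2

Ȟ^0 = Z, Ȟ^1 = 0, Ȟ^2 = Z/2


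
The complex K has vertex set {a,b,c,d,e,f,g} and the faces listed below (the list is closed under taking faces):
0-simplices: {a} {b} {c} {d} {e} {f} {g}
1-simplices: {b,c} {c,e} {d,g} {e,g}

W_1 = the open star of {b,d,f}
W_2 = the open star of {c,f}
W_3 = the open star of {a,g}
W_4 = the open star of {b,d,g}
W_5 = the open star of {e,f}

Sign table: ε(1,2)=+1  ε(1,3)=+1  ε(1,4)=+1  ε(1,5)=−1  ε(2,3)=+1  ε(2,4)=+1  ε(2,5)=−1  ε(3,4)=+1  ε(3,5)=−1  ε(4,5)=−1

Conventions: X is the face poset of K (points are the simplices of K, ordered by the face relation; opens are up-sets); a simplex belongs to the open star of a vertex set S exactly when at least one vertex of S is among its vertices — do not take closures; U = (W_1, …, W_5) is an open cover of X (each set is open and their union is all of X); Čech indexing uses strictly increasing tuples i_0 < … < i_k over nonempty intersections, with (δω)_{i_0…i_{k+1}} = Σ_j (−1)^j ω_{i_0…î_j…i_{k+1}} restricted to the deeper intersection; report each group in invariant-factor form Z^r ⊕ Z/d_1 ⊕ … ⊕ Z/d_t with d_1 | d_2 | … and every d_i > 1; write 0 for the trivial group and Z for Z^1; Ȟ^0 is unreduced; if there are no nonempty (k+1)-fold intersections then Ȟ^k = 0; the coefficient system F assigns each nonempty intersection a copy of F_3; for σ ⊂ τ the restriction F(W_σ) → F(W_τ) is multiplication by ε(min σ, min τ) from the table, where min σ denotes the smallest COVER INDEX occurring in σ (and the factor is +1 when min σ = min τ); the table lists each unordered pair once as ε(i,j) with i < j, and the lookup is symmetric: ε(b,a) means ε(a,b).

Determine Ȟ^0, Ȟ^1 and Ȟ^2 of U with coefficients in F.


Ȟ^0 = Z/3, Ȟ^1 = Z/3, Ȟ^2 = 0

nonempty intersections:
  W1={{b},{d},{f},{b,c},{d,g}} W2={{c},{f},{b,c},{c,e}} W3={{a},{g},{d,g},{e,g}} W4={{b},{d},{g},{b,c},{d,g},{e,g}} W5={{e},{f},{c,e},{e,g}}
  W12={{f},{b,c}} W13={{d,g}} W14={{b},{d},{b,c},{d,g}} W15={{f}} W24={{b,c}} W25={{f},{c,e}} W34={{g},{d,g},{e,g}} W35={{e,g}} W45={{e,g}}
  W124={{b,c}} W125={{f}} W134={{d,g}} W345={{e,g}}
C dims 5,9,4; δ0: rk_F3 4; δ1: rk_F3 4
Ȟ^0: (5−4)−0=1 ⇒ Z/3
Ȟ^1: (9−4)−4=1 ⇒ Z/3
Ȟ^2: (4−0)−4=0 ⇒ 0


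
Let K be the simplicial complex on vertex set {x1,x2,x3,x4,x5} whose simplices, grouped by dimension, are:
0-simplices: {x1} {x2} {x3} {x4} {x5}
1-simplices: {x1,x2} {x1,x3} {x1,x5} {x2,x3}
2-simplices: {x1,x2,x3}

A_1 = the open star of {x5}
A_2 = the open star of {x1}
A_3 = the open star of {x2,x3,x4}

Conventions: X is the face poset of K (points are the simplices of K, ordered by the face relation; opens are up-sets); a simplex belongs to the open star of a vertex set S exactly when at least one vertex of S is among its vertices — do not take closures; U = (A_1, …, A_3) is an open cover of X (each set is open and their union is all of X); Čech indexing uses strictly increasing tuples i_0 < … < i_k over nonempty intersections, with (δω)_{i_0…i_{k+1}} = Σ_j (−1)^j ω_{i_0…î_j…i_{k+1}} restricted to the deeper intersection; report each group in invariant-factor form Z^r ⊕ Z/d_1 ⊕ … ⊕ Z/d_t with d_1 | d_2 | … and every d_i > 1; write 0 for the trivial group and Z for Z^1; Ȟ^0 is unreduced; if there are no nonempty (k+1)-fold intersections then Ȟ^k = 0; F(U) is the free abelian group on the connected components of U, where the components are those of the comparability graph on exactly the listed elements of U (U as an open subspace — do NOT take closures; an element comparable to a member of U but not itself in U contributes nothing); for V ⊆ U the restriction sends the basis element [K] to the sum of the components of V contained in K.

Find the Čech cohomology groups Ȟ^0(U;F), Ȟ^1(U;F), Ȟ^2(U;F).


nerve of the cover:
  A1={{x5},{x1,x5}} A2={{x1},{x1,x2},{x1,x3},{x1,x5},{x1,x2,x3}} A3={{x2},{x3},{x4},{x1,x2},{x1,x3},{x2,x3},{x1,x2,x3}}
  A12={{x1,x5}} A23={{x1,x2},{x1,x3},{x1,x2,x3}}
components per intersection:
  A1: {{x5},{x1,x5}}
  A2: {{x1},{x1,x2},{x1,x3},{x1,x5},{x1,x2,x3}}
  A3: {{x2},{x3},{x1,x2},{x1,x3},{x2,x3},{x1,x2,x3}} {{x4}}
  A12: {{x1,x5}}
  A23: {{x1,x2},{x1,x3},{x1,x2,x3}}
C dims 4,2; δ0: rk 2, SNF 1^2
Ȟ^0 = (4 − 2) − 0 = 2, so Ȟ^0 ≅ Z^2
Ȟ^1 = (2 − 0) − 2 = 0, so Ȟ^1 ≅ 0
Ȟ^2 = (0 − 0) − 0 = 0, so Ȟ^2 ≅ 0

Ȟ^0(U;F) ≅ Z^2; Ȟ^1(U;F) ≅ 0; Ȟ^2(U;F) ≅ 0


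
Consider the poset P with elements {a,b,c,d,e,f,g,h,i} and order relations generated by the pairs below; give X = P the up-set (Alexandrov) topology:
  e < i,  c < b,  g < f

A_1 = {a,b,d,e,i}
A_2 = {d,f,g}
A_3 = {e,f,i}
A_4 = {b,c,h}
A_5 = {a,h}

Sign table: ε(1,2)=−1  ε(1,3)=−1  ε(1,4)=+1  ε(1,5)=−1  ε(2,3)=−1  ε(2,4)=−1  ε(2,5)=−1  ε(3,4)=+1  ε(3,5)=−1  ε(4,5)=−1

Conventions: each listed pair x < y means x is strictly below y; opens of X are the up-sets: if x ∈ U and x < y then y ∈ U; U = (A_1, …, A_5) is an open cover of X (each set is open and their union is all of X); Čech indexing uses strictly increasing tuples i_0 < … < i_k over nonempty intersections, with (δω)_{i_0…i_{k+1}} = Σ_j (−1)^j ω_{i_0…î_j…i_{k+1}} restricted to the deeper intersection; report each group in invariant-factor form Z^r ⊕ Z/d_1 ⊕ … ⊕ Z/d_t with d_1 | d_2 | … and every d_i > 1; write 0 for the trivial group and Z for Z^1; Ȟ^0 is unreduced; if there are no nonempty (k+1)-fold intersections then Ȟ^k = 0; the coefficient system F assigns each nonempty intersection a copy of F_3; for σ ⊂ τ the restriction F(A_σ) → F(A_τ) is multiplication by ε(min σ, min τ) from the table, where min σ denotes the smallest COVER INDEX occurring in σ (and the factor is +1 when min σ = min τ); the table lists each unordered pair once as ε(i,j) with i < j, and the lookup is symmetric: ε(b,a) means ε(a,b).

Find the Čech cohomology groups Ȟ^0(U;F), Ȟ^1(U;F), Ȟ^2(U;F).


nonempty overlaps:
  A12={d} A13={e,i} A14={b} A15={a} A23={f} A45={h}
C dims 5,6; δ0: rk_F3 5
degree 0: 5−5−0 = 0 → Ȟ^0 ≅ 0
degree 1: 6−0−5 = 1 → Ȟ^1 ≅ Z/3
degree 2: 0−0−0 = 0 → Ȟ^2 ≅ 0

Ȟ^0(U;F) ≅ 0; Ȟ^1(U;F) ≅ Z/3; Ȟ^2(U;F) ≅ 0


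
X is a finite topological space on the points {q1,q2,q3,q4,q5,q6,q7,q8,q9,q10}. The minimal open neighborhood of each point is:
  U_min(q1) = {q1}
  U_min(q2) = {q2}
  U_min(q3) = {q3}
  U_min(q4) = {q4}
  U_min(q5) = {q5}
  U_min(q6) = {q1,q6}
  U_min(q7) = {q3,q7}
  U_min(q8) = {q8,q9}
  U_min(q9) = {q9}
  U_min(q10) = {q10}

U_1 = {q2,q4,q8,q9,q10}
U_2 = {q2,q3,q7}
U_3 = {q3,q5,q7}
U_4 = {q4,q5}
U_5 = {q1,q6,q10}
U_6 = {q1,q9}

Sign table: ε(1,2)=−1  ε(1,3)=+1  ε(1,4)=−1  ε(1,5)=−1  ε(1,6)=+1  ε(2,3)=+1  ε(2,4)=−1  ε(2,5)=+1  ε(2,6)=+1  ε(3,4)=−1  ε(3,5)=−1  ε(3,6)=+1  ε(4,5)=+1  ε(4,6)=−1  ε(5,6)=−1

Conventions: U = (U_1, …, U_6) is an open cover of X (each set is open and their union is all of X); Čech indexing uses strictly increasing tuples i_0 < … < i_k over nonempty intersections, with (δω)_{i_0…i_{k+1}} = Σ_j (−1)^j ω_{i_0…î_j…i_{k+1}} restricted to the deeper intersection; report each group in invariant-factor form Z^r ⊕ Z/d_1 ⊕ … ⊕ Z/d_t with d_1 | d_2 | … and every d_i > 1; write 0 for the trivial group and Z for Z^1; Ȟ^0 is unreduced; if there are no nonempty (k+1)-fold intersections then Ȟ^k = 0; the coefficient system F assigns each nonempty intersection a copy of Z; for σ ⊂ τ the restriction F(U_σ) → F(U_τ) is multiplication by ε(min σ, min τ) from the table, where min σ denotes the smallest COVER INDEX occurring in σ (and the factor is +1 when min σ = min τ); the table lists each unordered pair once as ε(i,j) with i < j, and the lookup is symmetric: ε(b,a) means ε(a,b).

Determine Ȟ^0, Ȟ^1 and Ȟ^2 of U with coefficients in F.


Ȟ^0(U;F) ≅ 0; Ȟ^1(U;F) ≅ Z ⊕ Z/2; Ȟ^2(U;F) ≅ 0

nerve of the cover:
  U12={q2} U14={q4} U15={q10} U16={q9} U23={q3,q7} U34={q5} U56={q1}
C dims 6,7; δ0: rk 6, SNF 1^5·2
Ȟ^0 = (6 − 6) − 0 = 0, so Ȟ^0 ≅ 0
Ȟ^1 = (7 − 0) − 6 = 1 plus torsion [2], so Ȟ^1 ≅ Z ⊕ Z/2
Ȟ^2 = (0 − 0) − 0 = 0, so Ȟ^2 ≅ 0


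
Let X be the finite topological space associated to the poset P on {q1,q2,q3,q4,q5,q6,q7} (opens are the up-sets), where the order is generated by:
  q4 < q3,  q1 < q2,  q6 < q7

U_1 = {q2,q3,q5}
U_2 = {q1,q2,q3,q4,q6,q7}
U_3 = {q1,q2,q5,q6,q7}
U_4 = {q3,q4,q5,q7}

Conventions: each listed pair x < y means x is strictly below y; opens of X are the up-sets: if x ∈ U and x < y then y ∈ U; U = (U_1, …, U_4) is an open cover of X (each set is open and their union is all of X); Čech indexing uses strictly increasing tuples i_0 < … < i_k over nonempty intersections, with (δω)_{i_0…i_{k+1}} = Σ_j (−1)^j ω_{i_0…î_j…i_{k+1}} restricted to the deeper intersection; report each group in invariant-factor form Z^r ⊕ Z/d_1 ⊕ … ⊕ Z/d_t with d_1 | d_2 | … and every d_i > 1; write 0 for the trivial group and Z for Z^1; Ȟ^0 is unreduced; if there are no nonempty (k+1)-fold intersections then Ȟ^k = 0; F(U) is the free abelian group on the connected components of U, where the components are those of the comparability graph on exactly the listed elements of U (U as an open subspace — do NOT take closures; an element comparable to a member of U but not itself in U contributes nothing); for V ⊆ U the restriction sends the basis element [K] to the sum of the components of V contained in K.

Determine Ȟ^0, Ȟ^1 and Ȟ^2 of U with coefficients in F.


nerve of the cover:
  U12={q2,q3} U13={q2,q5} U14={q3,q5} U23={q1,q2,q6,q7} U24={q3,q4,q7} U34={q5,q7}
  U123={q2} U124={q3} U134={q5} U234={q7}
components per intersection:
  U1: {q2} {q3} {q5}
  U2: {q1,q2} {q3,q4} {q6,q7}
  U3: {q1,q2} {q5} {q6,q7}
  U4: {q3,q4} {q5} {q7}
  U12: {q2} {q3}
  U13: {q2} {q5}
  U14: {q3} {q5}
  U23: {q1,q2} {q6,q7}
  U24: {q3,q4} {q7}
  U34: {q5} {q7}
  U123: {q2}
  U124: {q3}
  U134: {q5}
  U234: {q7}
C dims 12,12,4; δ0: rk 8, SNF 1^8; δ1: rk 4, SNF 1^4
Ȟ^0 = (12 − 8) − 0 = 4, so Ȟ^0 ≅ Z^4
Ȟ^1 = (12 − 4) − 8 = 0, so Ȟ^1 ≅ 0
Ȟ^2 = (4 − 0) − 4 = 0, so Ȟ^2 ≅ 0

Ȟ^0 = Z^4, Ȟ^1 = 0, Ȟ^2 = 0


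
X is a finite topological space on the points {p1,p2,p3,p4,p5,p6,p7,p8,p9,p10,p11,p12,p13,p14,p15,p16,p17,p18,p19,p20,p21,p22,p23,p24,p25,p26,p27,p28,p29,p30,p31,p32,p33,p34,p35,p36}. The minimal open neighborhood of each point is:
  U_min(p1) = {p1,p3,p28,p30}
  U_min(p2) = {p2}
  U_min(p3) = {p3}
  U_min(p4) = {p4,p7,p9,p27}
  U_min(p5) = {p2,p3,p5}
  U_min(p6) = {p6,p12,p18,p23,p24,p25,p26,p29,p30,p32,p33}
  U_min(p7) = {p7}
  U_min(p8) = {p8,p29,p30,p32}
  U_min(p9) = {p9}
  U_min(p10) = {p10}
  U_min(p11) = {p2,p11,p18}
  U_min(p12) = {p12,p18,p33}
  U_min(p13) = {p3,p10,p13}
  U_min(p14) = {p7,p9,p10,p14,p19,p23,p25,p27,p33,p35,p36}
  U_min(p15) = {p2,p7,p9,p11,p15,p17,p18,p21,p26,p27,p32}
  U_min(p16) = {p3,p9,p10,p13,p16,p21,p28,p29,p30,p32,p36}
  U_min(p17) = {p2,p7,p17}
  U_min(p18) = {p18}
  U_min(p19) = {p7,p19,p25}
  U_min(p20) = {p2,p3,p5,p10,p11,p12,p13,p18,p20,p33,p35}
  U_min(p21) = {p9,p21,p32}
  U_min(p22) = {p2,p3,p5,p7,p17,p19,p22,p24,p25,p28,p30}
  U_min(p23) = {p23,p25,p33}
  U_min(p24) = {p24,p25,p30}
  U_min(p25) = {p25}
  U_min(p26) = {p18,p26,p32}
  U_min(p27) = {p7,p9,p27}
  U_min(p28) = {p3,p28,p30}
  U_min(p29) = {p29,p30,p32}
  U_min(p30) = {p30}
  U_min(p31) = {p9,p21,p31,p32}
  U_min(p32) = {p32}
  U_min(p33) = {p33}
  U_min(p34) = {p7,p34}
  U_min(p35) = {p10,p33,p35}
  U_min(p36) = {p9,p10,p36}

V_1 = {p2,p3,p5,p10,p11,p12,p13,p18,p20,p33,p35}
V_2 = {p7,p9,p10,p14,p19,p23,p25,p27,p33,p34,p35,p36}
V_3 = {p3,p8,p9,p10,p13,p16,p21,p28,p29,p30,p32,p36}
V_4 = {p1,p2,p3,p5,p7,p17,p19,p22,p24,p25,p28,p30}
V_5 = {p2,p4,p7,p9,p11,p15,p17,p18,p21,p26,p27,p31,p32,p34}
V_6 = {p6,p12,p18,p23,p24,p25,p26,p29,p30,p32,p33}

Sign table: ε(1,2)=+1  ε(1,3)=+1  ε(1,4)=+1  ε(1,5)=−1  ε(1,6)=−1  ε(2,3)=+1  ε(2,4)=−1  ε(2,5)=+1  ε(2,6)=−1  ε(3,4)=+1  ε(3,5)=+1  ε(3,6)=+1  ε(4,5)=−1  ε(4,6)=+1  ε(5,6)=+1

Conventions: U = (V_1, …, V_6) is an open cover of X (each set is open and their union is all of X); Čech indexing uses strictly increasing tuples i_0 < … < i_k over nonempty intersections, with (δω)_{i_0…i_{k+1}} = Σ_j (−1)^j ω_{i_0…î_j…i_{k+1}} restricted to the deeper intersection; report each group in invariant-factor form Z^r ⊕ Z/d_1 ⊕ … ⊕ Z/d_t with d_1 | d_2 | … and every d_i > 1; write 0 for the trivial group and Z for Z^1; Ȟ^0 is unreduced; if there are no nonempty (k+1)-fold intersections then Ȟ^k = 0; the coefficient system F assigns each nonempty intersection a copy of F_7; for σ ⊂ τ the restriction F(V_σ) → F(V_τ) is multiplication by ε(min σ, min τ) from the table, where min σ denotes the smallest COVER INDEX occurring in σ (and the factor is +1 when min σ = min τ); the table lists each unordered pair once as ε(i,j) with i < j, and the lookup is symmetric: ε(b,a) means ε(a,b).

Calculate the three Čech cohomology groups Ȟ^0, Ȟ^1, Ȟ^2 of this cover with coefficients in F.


nonempty intersections:
  V12={p10,p33,p35} V13={p3,p10,p13} V14={p2,p3,p5} V15={p2,p11,p18} V16={p12,p18,p33} V23={p9,p10,p36} V24={p7,p19,p25} V25={p7,p9,p27,p34} V26={p23,p25,p33} V34={p3,p28,p30} V35={p9,p21,p32} V36={p29,p30,p32} V45={p2,p7,p17} V46={p24,p25,p30} V56={p18,p26,p32}
  V123={p10} V126={p33} V134={p3} V145={p2} V156={p18} V235={p9} V245={p7} V246={p25} V346={p30} V356={p32}
C dims 6,15,10; δ0: rk_F7 6; δ1: rk_F7 9
Ȟ^0: (6−6)−0=0 ⇒ 0
Ȟ^1: (15−9)−6=0 ⇒ 0
Ȟ^2: (10−0)−9=1 ⇒ Z/7

Ȟ^0 ≅ 0,  Ȟ^1 ≅ 0,  Ȟ^2 ≅ Z/7


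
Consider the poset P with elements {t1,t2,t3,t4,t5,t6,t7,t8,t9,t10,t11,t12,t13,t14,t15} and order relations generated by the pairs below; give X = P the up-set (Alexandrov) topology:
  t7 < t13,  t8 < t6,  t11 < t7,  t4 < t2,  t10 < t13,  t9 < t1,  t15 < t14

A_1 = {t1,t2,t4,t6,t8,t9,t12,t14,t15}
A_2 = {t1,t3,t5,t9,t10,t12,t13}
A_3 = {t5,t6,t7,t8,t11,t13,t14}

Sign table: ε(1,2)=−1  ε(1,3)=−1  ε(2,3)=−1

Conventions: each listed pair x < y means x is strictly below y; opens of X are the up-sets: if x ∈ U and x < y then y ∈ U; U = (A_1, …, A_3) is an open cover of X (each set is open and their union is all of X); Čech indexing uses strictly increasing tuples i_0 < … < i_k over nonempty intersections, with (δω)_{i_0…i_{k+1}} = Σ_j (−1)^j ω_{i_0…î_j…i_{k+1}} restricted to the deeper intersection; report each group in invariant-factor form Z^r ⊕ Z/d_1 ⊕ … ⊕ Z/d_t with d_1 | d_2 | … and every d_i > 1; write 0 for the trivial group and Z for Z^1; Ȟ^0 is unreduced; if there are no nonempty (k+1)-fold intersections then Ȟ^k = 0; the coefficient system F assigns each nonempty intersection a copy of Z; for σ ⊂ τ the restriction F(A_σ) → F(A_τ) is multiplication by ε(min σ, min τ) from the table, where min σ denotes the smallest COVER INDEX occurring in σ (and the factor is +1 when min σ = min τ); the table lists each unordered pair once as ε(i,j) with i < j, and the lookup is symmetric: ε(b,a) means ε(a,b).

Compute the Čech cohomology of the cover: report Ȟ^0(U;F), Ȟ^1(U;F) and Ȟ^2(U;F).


Ȟ^0 ≅ 0; Ȟ^1 ≅ Z/2; Ȟ^2 ≅ 0

nerve of the cover:
  A12={t1,t9,t12} A13={t6,t8,t14} A23={t5,t13}
C dims 3,3; δ0: rk 3, SNF 1^2·2
Ȟ^0 = (3 − 3) − 0 = 0, so Ȟ^0 ≅ 0
Ȟ^1 = (3 − 0) − 3 = 0 plus torsion [2], so Ȟ^1 ≅ Z/2
Ȟ^2 = (0 − 0) − 0 = 0, so Ȟ^2 ≅ 0


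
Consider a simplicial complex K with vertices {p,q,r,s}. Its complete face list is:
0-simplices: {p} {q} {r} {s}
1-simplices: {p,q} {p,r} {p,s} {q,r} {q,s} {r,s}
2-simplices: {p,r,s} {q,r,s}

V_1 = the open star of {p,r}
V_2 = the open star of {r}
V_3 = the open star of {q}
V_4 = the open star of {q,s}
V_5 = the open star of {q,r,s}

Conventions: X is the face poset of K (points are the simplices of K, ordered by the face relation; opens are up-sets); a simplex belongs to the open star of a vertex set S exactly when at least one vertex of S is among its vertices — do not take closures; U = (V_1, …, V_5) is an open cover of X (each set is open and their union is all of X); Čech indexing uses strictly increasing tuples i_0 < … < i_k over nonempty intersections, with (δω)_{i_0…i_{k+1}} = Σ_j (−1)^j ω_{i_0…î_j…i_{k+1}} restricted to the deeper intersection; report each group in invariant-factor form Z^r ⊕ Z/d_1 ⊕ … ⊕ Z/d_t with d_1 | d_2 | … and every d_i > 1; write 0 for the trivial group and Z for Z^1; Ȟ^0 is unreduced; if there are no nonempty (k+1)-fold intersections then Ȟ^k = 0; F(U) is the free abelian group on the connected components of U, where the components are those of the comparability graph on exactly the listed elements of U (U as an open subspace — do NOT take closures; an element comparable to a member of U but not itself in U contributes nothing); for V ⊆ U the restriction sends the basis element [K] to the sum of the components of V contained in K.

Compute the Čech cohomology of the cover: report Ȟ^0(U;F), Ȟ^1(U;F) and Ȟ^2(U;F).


nerve simplices:
  V1={{p},{r},{p,q},{p,r},{p,s},{q,r},{r,s},{p,r,s},{q,r,s}} V2={{r},{p,r},{q,r},{r,s},{p,r,s},{q,r,s}} V3={{q},{p,q},{q,r},{q,s},{q,r,s}} V4={{q},{s},{p,q},{p,s},{q,r},{q,s},{r,s},{p,r,s},{q,r,s}} V5={{q},{r},{s},{p,q},{p,r},{p,s},{q,r},{q,s},{r,s},{p,r,s},{q,r,s}}
  V12={{r},{p,r},{q,r},{r,s},{p,r,s},{q,r,s}} V13={{p,q},{q,r},{q,r,s}} V14={{p,q},{p,s},{q,r},{r,s},{p,r,s},{q,r,s}} V15={{r},{p,q},{p,r},{p,s},{q,r},{r,s},{p,r,s},{q,r,s}} V23={{q,r},{q,r,s}} V24={{q,r},{r,s},{p,r,s},{q,r,s}} V25={{r},{p,r},{q,r},{r,s},{p,r,s},{q,r,s}} V34={{q},{p,q},{q,r},{q,s},{q,r,s}} V35={{q},{p,q},{q,r},{q,s},{q,r,s}} V45={{q},{s},{p,q},{p,s},{q,r},{q,s},{r,s},{p,r,s},{q,r,s}}
  V123={{q,r},{q,r,s}} V124={{q,r},{r,s},{p,r,s},{q,r,s}} V125={{r},{p,r},{q,r},{r,s},{p,r,s},{q,r,s}} V134={{p,q},{q,r},{q,r,s}} V135={{p,q},{q,r},{q,r,s}} V145={{p,q},{p,s},{q,r},{r,s},{p,r,s},{q,r,s}} V234={{q,r},{q,r,s}} V235={{q,r},{q,r,s}} V245={{q,r},{r,s},{p,r,s},{q,r,s}} V345={{q},{p,q},{q,r},{q,s},{q,r,s}}
  V1234={{q,r},{q,r,s}} V1235={{q,r},{q,r,s}} V1245={{q,r},{r,s},{p,r,s},{q,r,s}} V1345={{p,q},{q,r},{q,r,s}} V2345={{q,r},{q,r,s}}
  V12345={{q,r},{q,r,s}}
components per intersection:
  V1: {{p},{r},{p,q},{p,r},{p,s},{q,r},{r,s},{p,r,s},{q,r,s}}
  V2: {{r},{p,r},{q,r},{r,s},{p,r,s},{q,r,s}}
  V3: {{q},{p,q},{q,r},{q,s},{q,r,s}}
  V4: {{q},{s},{p,q},{p,s},{q,r},{q,s},{r,s},{p,r,s},{q,r,s}}
  V5: {{q},{r},{s},{p,q},{p,r},{p,s},{q,r},{q,s},{r,s},{p,r,s},{q,r,s}}
  V12: {{r},{p,r},{q,r},{r,s},{p,r,s},{q,r,s}}
  V13: {{p,q}} {{q,r},{q,r,s}}
  V14: {{p,q}} {{p,s},{q,r},{r,s},{p,r,s},{q,r,s}}
  V15: {{r},{p,r},{p,s},{q,r},{r,s},{p,r,s},{q,r,s}} {{p,q}}
  V23: {{q,r},{q,r,s}}
  V24: {{q,r},{r,s},{p,r,s},{q,r,s}}
  V25: {{r},{p,r},{q,r},{r,s},{p,r,s},{q,r,s}}
  V34: {{q},{p,q},{q,r},{q,s},{q,r,s}}
  V35: {{q},{p,q},{q,r},{q,s},{q,r,s}}
  V45: {{q},{s},{p,q},{p,s},{q,r},{q,s},{r,s},{p,r,s},{q,r,s}}
  V123: {{q,r},{q,r,s}}
  V124: {{q,r},{r,s},{p,r,s},{q,r,s}}
  V125: {{r},{p,r},{q,r},{r,s},{p,r,s},{q,r,s}}
  V134: {{p,q}} {{q,r},{q,r,s}}
  V135: {{p,q}} {{q,r},{q,r,s}}
  V145: {{p,q}} {{p,s},{q,r},{r,s},{p,r,s},{q,r,s}}
  V234: {{q,r},{q,r,s}}
  V235: {{q,r},{q,r,s}}
  V245: {{q,r},{r,s},{p,r,s},{q,r,s}}
  V345: {{q},{p,q},{q,r},{q,s},{q,r,s}}
  V1234: {{q,r},{q,r,s}}
  V1235: {{q,r},{q,r,s}}
  V1245: {{q,r},{r,s},{p,r,s},{q,r,s}}
  V1345: {{p,q}} {{q,r},{q,r,s}}
  V2345: {{q,r},{q,r,s}}
  V12345: {{q,r},{q,r,s}}
C dims 5,13,13,6; δ0: rk 4, SNF 1^4; δ1: rk 8, SNF 1^8; δ2: rk 5, SNF 1^5
degree 0: 5−4−0 = 1 → Ȟ^0 ≅ Z
degree 1: 13−8−4 = 1 → Ȟ^1 ≅ Z
degree 2: 13−5−8 = 0 → Ȟ^2 ≅ 0

Ȟ^0 ≅ Z; Ȟ^1 ≅ Z; Ȟ^2 ≅ 0


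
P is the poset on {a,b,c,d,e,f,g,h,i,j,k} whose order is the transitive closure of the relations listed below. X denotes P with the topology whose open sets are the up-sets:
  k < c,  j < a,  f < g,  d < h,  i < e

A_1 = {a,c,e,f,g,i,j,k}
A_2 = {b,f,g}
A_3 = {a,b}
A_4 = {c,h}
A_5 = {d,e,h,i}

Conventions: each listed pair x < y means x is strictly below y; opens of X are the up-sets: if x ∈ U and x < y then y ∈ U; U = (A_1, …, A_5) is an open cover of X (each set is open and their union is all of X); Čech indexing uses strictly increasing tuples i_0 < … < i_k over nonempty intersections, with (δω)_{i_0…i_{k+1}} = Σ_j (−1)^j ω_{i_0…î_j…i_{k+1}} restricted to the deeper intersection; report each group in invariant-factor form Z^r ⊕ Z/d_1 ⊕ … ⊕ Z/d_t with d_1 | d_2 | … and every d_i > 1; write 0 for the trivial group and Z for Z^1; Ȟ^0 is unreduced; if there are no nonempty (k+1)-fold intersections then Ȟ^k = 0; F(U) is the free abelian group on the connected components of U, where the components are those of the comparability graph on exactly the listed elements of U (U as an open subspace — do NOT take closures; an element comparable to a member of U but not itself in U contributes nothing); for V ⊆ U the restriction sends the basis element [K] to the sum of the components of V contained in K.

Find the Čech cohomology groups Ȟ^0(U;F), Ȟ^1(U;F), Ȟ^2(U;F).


Ȟ^0(U;F) ≅ Z^6, Ȟ^1(U;F) ≅ 0 and Ȟ^2(U;F) ≅ 0

intersection data:
  A12={f,g} A13={a} A14={c} A15={e,i} A23={b} A45={h}
components per intersection:
  A1: {a,j} {c,k} {e,i} {f,g}
  A2: {b} {f,g}
  A3: {a} {b}
  A4: {c} {h}
  A5: {d,h} {e,i}
  A12: {f,g}
  A13: {a}
  A14: {c}
  A15: {e,i}
  A23: {b}
  A45: {h}
C dims 12,6; δ0: rk 6, SNF 1^6
Ȟ^0 = (12 − 6) − 0 = 6, so Ȟ^0 ≅ Z^6
Ȟ^1 = (6 − 0) − 6 = 0, so Ȟ^1 ≅ 0
Ȟ^2 = (0 − 0) − 0 = 0, so Ȟ^2 ≅ 0


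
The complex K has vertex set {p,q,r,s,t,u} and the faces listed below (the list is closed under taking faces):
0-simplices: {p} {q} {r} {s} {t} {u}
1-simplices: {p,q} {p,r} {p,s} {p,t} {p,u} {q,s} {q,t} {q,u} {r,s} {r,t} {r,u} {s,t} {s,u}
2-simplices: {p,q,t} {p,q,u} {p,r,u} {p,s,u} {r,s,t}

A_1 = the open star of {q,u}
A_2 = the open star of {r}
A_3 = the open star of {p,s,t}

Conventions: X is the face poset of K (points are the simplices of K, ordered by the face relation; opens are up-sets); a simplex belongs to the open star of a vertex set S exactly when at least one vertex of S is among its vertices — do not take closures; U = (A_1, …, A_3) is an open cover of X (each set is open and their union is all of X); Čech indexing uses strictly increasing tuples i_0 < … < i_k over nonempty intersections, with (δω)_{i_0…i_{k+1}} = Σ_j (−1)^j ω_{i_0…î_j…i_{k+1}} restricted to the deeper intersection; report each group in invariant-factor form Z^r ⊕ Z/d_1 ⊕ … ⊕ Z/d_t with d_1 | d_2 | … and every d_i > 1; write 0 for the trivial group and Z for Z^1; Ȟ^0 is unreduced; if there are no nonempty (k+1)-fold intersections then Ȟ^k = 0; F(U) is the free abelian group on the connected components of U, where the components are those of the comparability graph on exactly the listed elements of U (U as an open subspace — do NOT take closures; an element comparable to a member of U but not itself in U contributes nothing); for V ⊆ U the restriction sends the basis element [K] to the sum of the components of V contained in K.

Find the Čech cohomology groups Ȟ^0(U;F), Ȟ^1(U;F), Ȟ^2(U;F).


intersection data:
  A1={{q},{u},{p,q},{p,u},{q,s},{q,t},{q,u},{r,u},{s,u},{p,q,t},{p,q,u},{p,r,u},{p,s,u}} A2={{r},{p,r},{r,s},{r,t},{r,u},{p,r,u},{r,s,t}} A3={{p},{s},{t},{p,q},{p,r},{p,s},{p,t},{p,u},{q,s},{q,t},{r,s},{r,t},{s,t},{s,u},{p,q,t},{p,q,u},{p,r,u},{p,s,u},{r,s,t}}
  A12={{r,u},{p,r,u}} A13={{p,q},{p,u},{q,s},{q,t},{s,u},{p,q,t},{p,q,u},{p,r,u},{p,s,u}} A23={{p,r},{r,s},{r,t},{p,r,u},{r,s,t}}
  A123={{p,r,u}}
components per intersection:
  A1: {{q},{u},{p,q},{p,u},{q,s},{q,t},{q,u},{r,u},{s,u},{p,q,t},{p,q,u},{p,r,u},{p,s,u}}
  A2: {{r},{p,r},{r,s},{r,t},{r,u},{p,r,u},{r,s,t}}
  A3: {{p},{s},{t},{p,q},{p,r},{p,s},{p,t},{p,u},{q,s},{q,t},{r,s},{r,t},{s,t},{s,u},{p,q,t},{p,q,u},{p,r,u},{p,s,u},{r,s,t}}
  A12: {{r,u},{p,r,u}}
  A13: {{p,q},{p,u},{q,t},{s,u},{p,q,t},{p,q,u},{p,r,u},{p,s,u}} {{q,s}}
  A23: {{p,r},{p,r,u}} {{r,s},{r,t},{r,s,t}}
  A123: {{p,r,u}}
C dims 3,5,1; δ0: rk 2, SNF 1^2; δ1: rk 1, SNF 1^1
Ȟ^0 = (3 − 2) − 0 = 1, so Ȟ^0 ≅ Z
Ȟ^1 = (5 − 1) − 2 = 2, so Ȟ^1 ≅ Z^2
Ȟ^2 = (1 − 0) − 1 = 0, so Ȟ^2 ≅ 0

Ȟ^0 ≅ Z, Ȟ^1 ≅ Z^2 and Ȟ^2 ≅ 0


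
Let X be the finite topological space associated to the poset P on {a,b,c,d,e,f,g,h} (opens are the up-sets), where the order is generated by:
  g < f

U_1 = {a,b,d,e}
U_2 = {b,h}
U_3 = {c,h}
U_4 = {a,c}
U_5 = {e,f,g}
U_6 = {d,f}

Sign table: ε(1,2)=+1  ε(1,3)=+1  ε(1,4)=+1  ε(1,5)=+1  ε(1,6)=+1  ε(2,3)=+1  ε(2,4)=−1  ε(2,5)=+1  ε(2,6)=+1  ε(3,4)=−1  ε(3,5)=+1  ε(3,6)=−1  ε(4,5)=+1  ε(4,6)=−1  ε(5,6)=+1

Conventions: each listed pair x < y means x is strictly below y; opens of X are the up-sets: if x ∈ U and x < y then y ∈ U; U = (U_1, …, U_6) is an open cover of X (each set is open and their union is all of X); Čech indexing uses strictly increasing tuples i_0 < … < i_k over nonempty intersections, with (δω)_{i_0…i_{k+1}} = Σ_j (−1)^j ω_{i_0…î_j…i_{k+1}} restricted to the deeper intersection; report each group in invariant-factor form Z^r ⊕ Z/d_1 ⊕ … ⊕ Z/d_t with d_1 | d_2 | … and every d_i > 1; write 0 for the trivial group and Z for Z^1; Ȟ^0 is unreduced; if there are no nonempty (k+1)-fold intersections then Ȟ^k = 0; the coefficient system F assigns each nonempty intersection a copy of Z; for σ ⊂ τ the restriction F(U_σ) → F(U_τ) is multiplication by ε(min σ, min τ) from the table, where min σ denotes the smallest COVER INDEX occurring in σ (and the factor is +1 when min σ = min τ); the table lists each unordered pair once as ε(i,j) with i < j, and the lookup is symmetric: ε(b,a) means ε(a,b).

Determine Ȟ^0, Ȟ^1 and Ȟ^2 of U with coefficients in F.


Ȟ^0(U;F) ≅ 0,  Ȟ^1(U;F) ≅ Z ⊕ Z/2,  Ȟ^2(U;F) ≅ 0

nerve of the cover:
  U12={b} U14={a} U15={e} U16={d} U23={h} U34={c} U56={f}
C dims 6,7; δ0: rk 6, SNF 1^5·2
Ȟ^0 = (6 − 6) − 0 = 0, so Ȟ^0 ≅ 0
Ȟ^1 = (7 − 0) − 6 = 1 plus torsion [2], so Ȟ^1 ≅ Z ⊕ Z/2
Ȟ^2 = (0 − 0) − 0 = 0, so Ȟ^2 ≅ 0


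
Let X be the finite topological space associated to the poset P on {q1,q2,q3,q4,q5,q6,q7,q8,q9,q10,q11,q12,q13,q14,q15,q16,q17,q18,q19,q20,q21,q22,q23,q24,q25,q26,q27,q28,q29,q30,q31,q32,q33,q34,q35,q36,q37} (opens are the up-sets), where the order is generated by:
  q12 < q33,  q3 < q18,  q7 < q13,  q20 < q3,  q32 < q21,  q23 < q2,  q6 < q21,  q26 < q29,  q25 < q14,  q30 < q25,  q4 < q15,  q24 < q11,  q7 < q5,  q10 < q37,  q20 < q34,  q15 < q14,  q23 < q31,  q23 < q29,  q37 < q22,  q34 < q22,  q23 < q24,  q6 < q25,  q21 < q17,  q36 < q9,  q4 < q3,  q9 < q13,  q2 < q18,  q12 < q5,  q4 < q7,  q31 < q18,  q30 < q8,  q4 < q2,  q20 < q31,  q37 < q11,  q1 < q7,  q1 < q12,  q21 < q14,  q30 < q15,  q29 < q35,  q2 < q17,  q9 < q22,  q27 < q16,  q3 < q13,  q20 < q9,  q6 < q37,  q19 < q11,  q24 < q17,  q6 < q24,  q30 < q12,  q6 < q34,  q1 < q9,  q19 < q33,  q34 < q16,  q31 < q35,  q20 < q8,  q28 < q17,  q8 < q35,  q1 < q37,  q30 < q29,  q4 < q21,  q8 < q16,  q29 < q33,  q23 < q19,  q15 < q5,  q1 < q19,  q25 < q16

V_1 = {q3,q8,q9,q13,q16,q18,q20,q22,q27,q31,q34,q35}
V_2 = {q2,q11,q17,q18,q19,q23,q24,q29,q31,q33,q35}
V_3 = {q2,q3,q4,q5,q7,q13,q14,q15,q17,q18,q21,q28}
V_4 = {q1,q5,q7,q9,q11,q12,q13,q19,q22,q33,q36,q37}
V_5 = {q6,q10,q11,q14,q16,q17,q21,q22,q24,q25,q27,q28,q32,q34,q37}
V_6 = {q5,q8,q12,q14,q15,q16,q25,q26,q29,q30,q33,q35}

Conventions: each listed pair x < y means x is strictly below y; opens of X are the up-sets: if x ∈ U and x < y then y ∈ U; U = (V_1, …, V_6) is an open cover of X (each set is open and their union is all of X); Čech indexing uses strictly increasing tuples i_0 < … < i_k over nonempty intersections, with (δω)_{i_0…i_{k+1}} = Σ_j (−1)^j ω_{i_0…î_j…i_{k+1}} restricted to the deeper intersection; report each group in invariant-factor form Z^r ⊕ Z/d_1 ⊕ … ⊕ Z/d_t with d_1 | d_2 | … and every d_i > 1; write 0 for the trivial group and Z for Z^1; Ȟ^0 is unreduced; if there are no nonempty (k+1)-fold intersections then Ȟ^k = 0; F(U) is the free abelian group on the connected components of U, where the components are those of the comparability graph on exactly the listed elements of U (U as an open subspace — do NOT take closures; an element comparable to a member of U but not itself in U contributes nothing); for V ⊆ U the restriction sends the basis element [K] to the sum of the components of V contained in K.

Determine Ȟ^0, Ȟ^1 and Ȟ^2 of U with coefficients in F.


Ȟ^0(U;F) ≅ Z; Ȟ^1(U;F) ≅ 0; Ȟ^2(U;F) ≅ Z/2

nonempty intersections:
  V12={q18,q31,q35} V13={q3,q13,q18} V14={q9,q13,q22} V15={q16,q22,q27,q34} V16={q8,q16,q35} V23={q2,q17,q18} V24={q11,q19,q33} V25={q11,q17,q24} V26={q29,q33,q35} V34={q5,q7,q13} V35={q14,q17,q21,q28} V36={q5,q14,q15} V45={q11,q22,q37} V46={q5,q12,q33} V56={q14,q16,q25}
  V123={q18} V126={q35} V134={q13} V145={q22} V156={q16} V235={q17} V245={q11} V246={q33} V346={q5} V356={q14}
components per intersection:
  V1: {q3,q8,q9,q13,q16,q18,q20,q22,q27,q31,q34,q35}
  V2: {q2,q11,q17,q18,q19,q23,q24,q29,q31,q33,q35}
  V3: {q2,q3,q4,q5,q7,q13,q14,q15,q17,q18,q21,q28}
  V4: {q1,q5,q7,q9,q11,q12,q13,q19,q22,q33,q36,q37}
  V5: {q6,q10,q11,q14,q16,q17,q21,q22,q24,q25,q27,q28,q32,q34,q37}
  V6: {q5,q8,q12,q14,q15,q16,q25,q26,q29,q30,q33,q35}
  V12: {q18,q31,q35}
  V13: {q3,q13,q18}
  V14: {q9,q13,q22}
  V15: {q16,q22,q27,q34}
  V16: {q8,q16,q35}
  V23: {q2,q17,q18}
  V24: {q11,q19,q33}
  V25: {q11,q17,q24}
  V26: {q29,q33,q35}
  V34: {q5,q7,q13}
  V35: {q14,q17,q21,q28}
  V36: {q5,q14,q15}
  V45: {q11,q22,q37}
  V46: {q5,q12,q33}
  V56: {q14,q16,q25}
  V123: {q18}
  V126: {q35}
  V134: {q13}
  V145: {q22}
  V156: {q16}
  V235: {q17}
  V245: {q11}
  V246: {q33}
  V346: {q5}
  V356: {q14}
C dims 6,15,10; δ0: rk 5, SNF 1^5; δ1: rk 10, SNF 1^9·2
Ȟ^0: (6−5)−0=1 ⇒ Z
Ȟ^1: (15−10)−5=0 ⇒ 0
Ȟ^2: (10−0)−10=0 plus torsion [2] ⇒ Z/2


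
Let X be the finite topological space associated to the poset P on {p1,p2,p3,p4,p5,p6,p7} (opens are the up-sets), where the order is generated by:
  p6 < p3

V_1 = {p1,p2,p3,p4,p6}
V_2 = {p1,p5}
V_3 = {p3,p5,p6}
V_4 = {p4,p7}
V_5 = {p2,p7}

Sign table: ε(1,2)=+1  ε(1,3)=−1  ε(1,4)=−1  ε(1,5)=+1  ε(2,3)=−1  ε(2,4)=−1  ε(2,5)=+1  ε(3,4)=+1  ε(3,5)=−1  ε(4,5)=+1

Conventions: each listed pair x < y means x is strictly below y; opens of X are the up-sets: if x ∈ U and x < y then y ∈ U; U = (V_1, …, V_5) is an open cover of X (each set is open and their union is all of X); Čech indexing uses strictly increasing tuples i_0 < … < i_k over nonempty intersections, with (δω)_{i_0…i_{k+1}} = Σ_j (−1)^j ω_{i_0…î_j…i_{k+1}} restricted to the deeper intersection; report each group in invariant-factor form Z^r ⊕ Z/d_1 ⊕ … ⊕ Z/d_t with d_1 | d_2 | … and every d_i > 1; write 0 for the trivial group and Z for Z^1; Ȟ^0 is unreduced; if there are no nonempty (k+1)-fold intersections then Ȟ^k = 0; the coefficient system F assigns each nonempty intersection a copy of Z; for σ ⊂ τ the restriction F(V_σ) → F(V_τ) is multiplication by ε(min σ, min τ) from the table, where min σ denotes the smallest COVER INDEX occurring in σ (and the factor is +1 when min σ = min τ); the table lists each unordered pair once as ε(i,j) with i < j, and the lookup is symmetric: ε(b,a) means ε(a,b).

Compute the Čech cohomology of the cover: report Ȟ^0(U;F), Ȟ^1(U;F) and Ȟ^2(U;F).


Ȟ^0(U;F) ≅ 0,  Ȟ^1(U;F) ≅ Z ⊕ Z/2,  Ȟ^2(U;F) ≅ 0

cover nerve:
  V12={p1} V13={p3,p6} V14={p4} V15={p2} V23={p5} V45={p7}
C dims 5,6; δ0: rk 5, SNF 1^4·2
Ȟ^0: (5−5)−0=0 ⇒ 0
Ȟ^1: (6−0)−5=1 plus torsion [2] ⇒ Z ⊕ Z/2
Ȟ^2: (0−0)−0=0 ⇒ 0


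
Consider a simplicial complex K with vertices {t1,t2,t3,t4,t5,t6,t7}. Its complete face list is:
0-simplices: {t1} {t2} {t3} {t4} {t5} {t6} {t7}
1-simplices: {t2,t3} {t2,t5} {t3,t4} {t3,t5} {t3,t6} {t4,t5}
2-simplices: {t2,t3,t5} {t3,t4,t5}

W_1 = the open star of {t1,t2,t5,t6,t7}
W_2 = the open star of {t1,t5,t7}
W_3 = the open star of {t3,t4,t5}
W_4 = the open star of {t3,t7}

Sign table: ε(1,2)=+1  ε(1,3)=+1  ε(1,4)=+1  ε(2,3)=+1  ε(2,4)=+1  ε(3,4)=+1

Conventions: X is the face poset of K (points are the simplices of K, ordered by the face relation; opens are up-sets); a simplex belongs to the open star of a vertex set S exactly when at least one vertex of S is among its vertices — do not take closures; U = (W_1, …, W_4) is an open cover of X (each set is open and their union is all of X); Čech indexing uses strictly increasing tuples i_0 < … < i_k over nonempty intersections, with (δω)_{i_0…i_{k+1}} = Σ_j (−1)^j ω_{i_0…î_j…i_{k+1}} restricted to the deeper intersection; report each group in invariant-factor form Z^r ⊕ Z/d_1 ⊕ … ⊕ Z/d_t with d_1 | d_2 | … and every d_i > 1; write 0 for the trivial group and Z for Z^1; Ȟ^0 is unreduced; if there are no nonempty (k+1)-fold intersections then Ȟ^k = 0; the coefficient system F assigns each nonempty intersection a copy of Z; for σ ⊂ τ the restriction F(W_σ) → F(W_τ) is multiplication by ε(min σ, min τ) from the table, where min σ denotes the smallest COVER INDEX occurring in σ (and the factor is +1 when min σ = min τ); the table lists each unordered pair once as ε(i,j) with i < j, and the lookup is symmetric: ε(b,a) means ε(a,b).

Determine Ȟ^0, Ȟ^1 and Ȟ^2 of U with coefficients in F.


Ȟ^0 ≅ Z, Ȟ^1 ≅ 0 and Ȟ^2 ≅ 0

nonempty intersections:
  W1={{t1},{t2},{t5},{t6},{t7},{t2,t3},{t2,t5},{t3,t5},{t3,t6},{t4,t5},{t2,t3,t5},{t3,t4,t5}} W2={{t1},{t5},{t7},{t2,t5},{t3,t5},{t4,t5},{t2,t3,t5},{t3,t4,t5}} W3={{t3},{t4},{t5},{t2,t3},{t2,t5},{t3,t4},{t3,t5},{t3,t6},{t4,t5},{t2,t3,t5},{t3,t4,t5}} W4={{t3},{t7},{t2,t3},{t3,t4},{t3,t5},{t3,t6},{t2,t3,t5},{t3,t4,t5}}
  W12={{t1},{t5},{t7},{t2,t5},{t3,t5},{t4,t5},{t2,t3,t5},{t3,t4,t5}} W13={{t5},{t2,t3},{t2,t5},{t3,t5},{t3,t6},{t4,t5},{t2,t3,t5},{t3,t4,t5}} W14={{t7},{t2,t3},{t3,t5},{t3,t6},{t2,t3,t5},{t3,t4,t5}} W23={{t5},{t2,t5},{t3,t5},{t4,t5},{t2,t3,t5},{t3,t4,t5}} W24={{t7},{t3,t5},{t2,t3,t5},{t3,t4,t5}} W34={{t3},{t2,t3},{t3,t4},{t3,t5},{t3,t6},{t2,t3,t5},{t3,t4,t5}}
  W123={{t5},{t2,t5},{t3,t5},{t4,t5},{t2,t3,t5},{t3,t4,t5}} W124={{t7},{t3,t5},{t2,t3,t5},{t3,t4,t5}} W134={{t2,t3},{t3,t5},{t3,t6},{t2,t3,t5},{t3,t4,t5}} W234={{t3,t5},{t2,t3,t5},{t3,t4,t5}}
  W1234={{t3,t5},{t2,t3,t5},{t3,t4,t5}}
C dims 4,6,4,1; δ0: rk 3, SNF 1^3; δ1: rk 3, SNF 1^3; δ2: rk 1, SNF 1^1
Ȟ^0: (4−3)−0=1 ⇒ Z
Ȟ^1: (6−3)−3=0 ⇒ 0
Ȟ^2: (4−1)−3=0 ⇒ 0


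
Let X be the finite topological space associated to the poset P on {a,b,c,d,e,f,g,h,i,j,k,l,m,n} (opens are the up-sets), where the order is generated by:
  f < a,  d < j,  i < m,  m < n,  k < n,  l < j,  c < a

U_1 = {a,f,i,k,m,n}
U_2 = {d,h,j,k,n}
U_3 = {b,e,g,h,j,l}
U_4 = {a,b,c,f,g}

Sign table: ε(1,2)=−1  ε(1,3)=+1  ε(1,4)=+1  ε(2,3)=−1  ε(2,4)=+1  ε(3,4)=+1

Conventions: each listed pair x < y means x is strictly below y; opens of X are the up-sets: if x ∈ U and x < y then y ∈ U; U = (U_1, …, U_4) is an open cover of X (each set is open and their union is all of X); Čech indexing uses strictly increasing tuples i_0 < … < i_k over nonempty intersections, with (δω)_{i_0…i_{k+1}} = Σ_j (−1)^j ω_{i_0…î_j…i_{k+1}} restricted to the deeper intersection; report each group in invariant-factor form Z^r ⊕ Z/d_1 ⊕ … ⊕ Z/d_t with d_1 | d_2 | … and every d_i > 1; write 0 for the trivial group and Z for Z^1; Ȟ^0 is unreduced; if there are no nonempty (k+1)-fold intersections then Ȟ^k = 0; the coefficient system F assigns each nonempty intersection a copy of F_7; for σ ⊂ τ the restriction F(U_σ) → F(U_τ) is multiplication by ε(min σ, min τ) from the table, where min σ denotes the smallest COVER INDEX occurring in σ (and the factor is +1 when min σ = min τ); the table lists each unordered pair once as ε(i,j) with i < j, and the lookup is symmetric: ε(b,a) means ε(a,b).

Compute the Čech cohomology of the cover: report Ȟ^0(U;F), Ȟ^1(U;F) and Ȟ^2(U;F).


Ȟ^0 ≅ Z/7, Ȟ^1 ≅ Z/7 and Ȟ^2 ≅ 0

intersection data:
  U12={k,n} U14={a,f} U23={h,j} U34={b,g}
C dims 4,4; δ0: rk_F7 3
Ȟ^0 = (4 − 3) − 0 = 1, so Ȟ^0 ≅ Z/7
Ȟ^1 = (4 − 0) − 3 = 1, so Ȟ^1 ≅ Z/7
Ȟ^2 = (0 − 0) − 0 = 0, so Ȟ^2 ≅ 0


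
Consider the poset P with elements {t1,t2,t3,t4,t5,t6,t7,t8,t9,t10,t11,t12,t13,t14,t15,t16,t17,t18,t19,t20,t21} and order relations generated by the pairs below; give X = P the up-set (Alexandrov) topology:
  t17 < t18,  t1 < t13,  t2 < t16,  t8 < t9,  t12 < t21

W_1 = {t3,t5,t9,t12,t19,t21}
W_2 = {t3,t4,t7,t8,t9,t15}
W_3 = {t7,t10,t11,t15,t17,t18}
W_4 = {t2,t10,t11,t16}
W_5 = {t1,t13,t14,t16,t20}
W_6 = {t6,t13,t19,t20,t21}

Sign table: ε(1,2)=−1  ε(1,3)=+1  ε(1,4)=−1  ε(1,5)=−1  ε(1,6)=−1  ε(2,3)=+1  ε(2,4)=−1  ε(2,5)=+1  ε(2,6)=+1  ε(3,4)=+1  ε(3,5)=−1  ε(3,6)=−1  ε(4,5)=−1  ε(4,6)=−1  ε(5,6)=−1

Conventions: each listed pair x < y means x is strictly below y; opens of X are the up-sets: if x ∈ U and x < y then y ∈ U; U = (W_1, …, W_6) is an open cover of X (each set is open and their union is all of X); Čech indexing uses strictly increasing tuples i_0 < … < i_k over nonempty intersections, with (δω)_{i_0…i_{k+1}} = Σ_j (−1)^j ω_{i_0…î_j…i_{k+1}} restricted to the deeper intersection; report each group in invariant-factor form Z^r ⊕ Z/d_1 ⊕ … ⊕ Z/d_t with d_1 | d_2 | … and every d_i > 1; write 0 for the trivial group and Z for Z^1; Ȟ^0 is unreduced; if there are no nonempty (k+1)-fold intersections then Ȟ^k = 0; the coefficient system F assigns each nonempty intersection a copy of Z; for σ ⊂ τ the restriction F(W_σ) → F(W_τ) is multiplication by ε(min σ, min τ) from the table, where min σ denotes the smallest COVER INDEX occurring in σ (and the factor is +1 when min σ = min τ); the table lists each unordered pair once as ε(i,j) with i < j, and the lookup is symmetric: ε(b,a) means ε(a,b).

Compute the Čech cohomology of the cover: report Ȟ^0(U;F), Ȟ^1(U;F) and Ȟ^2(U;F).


cover nerve:
  W12={t3,t9} W16={t19,t21} W23={t7,t15} W34={t10,t11} W45={t16} W56={t13,t20}
C dims 6,6; δ0: rk 5, SNF 1^5
Ȟ^0: (6−5)−0=1 ⇒ Z
Ȟ^1: (6−0)−5=1 ⇒ Z
Ȟ^2: (0−0)−0=0 ⇒ 0

Ȟ^0 = Z, Ȟ^1 = Z, Ȟ^2 = 0
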